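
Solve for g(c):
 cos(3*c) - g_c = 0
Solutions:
 g(c) = C1 + sin(3*c)/3


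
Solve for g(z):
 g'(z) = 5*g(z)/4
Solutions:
 g(z) = C1*exp(5*z/4)


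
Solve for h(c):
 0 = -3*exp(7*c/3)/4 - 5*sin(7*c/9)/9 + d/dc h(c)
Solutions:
 h(c) = C1 + 9*exp(7*c/3)/28 - 5*cos(7*c/9)/7


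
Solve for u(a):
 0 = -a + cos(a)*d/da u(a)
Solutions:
 u(a) = C1 + Integral(a/cos(a), a)


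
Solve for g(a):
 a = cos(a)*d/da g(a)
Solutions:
 g(a) = C1 + Integral(a/cos(a), a)


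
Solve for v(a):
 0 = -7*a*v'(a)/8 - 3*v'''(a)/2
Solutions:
 v(a) = C1 + Integral(C2*airyai(-126^(1/3)*a/6) + C3*airybi(-126^(1/3)*a/6), a)


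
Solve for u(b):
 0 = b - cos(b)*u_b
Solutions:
 u(b) = C1 + Integral(b/cos(b), b)


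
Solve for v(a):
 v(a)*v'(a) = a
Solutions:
 v(a) = -sqrt(C1 + a^2)
 v(a) = sqrt(C1 + a^2)


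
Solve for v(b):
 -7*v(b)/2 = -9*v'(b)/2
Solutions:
 v(b) = C1*exp(7*b/9)


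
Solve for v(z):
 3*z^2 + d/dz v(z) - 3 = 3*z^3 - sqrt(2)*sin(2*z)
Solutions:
 v(z) = C1 + 3*z^4/4 - z^3 + 3*z + sqrt(2)*cos(2*z)/2


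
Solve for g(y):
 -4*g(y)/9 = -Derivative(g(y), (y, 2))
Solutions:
 g(y) = C1*exp(-2*y/3) + C2*exp(2*y/3)


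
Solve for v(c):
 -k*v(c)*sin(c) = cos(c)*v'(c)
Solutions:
 v(c) = C1*exp(k*log(cos(c)))


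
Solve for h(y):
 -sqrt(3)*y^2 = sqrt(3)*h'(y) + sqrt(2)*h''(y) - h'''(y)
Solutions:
 h(y) = C1 + C2*exp(sqrt(2)*y*(1 - sqrt(1 + 2*sqrt(3)))/2) + C3*exp(sqrt(2)*y*(1 + sqrt(1 + 2*sqrt(3)))/2) - y^3/3 + sqrt(6)*y^2/3 - 4*y/3 - 2*sqrt(3)*y/3


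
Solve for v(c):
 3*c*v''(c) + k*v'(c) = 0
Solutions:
 v(c) = C1 + c^(1 - re(k)/3)*(C2*sin(log(c)*Abs(im(k))/3) + C3*cos(log(c)*im(k)/3))


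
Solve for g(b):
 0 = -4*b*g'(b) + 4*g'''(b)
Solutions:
 g(b) = C1 + Integral(C2*airyai(b) + C3*airybi(b), b)


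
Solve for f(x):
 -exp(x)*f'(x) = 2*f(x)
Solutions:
 f(x) = C1*exp(2*exp(-x))


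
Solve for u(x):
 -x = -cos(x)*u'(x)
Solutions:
 u(x) = C1 + Integral(x/cos(x), x)


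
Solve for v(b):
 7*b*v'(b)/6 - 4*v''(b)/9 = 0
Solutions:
 v(b) = C1 + C2*erfi(sqrt(21)*b/4)


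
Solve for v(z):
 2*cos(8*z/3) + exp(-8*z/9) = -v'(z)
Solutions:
 v(z) = C1 - 3*sin(8*z/3)/4 + 9*exp(-8*z/9)/8


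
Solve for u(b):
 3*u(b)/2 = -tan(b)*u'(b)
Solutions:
 u(b) = C1/sin(b)^(3/2)


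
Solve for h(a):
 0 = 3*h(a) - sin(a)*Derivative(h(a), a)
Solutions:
 h(a) = C1*(cos(a) - 1)^(3/2)/(cos(a) + 1)^(3/2)


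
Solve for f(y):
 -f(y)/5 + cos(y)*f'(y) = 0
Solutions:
 f(y) = C1*(sin(y) + 1)^(1/10)/(sin(y) - 1)^(1/10)


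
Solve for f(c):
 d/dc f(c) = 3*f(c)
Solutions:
 f(c) = C1*exp(3*c)


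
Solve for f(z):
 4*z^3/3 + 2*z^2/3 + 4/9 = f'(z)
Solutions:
 f(z) = C1 + z^4/3 + 2*z^3/9 + 4*z/9


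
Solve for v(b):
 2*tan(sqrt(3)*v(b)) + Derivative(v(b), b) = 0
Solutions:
 v(b) = sqrt(3)*(pi - asin(C1*exp(-2*sqrt(3)*b)))/3
 v(b) = sqrt(3)*asin(C1*exp(-2*sqrt(3)*b))/3


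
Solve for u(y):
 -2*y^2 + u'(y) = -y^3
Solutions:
 u(y) = C1 - y^4/4 + 2*y^3/3


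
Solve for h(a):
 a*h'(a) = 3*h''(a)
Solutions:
 h(a) = C1 + C2*erfi(sqrt(6)*a/6)


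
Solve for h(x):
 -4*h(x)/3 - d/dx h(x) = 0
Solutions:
 h(x) = C1*exp(-4*x/3)


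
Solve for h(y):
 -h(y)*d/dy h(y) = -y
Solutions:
 h(y) = -sqrt(C1 + y^2)
 h(y) = sqrt(C1 + y^2)


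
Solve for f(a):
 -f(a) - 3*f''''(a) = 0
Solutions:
 f(a) = (C1*sin(sqrt(2)*3^(3/4)*a/6) + C2*cos(sqrt(2)*3^(3/4)*a/6))*exp(-sqrt(2)*3^(3/4)*a/6) + (C3*sin(sqrt(2)*3^(3/4)*a/6) + C4*cos(sqrt(2)*3^(3/4)*a/6))*exp(sqrt(2)*3^(3/4)*a/6)


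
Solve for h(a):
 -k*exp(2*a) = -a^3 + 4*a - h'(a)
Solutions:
 h(a) = C1 - a^4/4 + 2*a^2 + k*exp(2*a)/2


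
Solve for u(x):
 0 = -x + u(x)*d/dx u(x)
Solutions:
 u(x) = -sqrt(C1 + x^2)
 u(x) = sqrt(C1 + x^2)


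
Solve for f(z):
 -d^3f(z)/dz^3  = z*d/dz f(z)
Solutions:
 f(z) = C1 + Integral(C2*airyai(-z) + C3*airybi(-z), z)


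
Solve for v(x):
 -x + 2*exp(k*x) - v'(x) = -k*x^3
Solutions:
 v(x) = C1 + k*x^4/4 - x^2/2 + 2*exp(k*x)/k


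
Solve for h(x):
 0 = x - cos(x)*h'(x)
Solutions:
 h(x) = C1 + Integral(x/cos(x), x)


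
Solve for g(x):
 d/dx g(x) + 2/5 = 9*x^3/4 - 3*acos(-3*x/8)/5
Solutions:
 g(x) = C1 + 9*x^4/16 - 3*x*acos(-3*x/8)/5 - 2*x/5 - sqrt(64 - 9*x^2)/5


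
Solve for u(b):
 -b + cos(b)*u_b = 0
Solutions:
 u(b) = C1 + Integral(b/cos(b), b)


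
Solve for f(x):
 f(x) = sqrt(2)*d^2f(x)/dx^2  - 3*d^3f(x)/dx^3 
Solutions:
 f(x) = C1*exp(x*(4*2^(1/3)/(-4*sqrt(2) + sqrt(-32 + (243 - 4*sqrt(2))^2) + 243)^(1/3) + 4*sqrt(2) + 2^(2/3)*(-4*sqrt(2) + sqrt(-32 + (243 - 4*sqrt(2))^2) + 243)^(1/3))/36)*sin(2^(1/3)*sqrt(3)*x*(-2^(1/3)*(-4*sqrt(2) + 27*sqrt(-32/729 + (9 - 4*sqrt(2)/27)^2) + 243)^(1/3) + 4/(-4*sqrt(2) + 27*sqrt(-32/729 + (9 - 4*sqrt(2)/27)^2) + 243)^(1/3))/36) + C2*exp(x*(4*2^(1/3)/(-4*sqrt(2) + sqrt(-32 + (243 - 4*sqrt(2))^2) + 243)^(1/3) + 4*sqrt(2) + 2^(2/3)*(-4*sqrt(2) + sqrt(-32 + (243 - 4*sqrt(2))^2) + 243)^(1/3))/36)*cos(2^(1/3)*sqrt(3)*x*(-2^(1/3)*(-4*sqrt(2) + 27*sqrt(-32/729 + (9 - 4*sqrt(2)/27)^2) + 243)^(1/3) + 4/(-4*sqrt(2) + 27*sqrt(-32/729 + (9 - 4*sqrt(2)/27)^2) + 243)^(1/3))/36) + C3*exp(x*(-2^(2/3)*(-4*sqrt(2) + sqrt(-32 + (243 - 4*sqrt(2))^2) + 243)^(1/3) - 4*2^(1/3)/(-4*sqrt(2) + sqrt(-32 + (243 - 4*sqrt(2))^2) + 243)^(1/3) + 2*sqrt(2))/18)


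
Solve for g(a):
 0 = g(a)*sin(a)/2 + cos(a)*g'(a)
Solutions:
 g(a) = C1*sqrt(cos(a))


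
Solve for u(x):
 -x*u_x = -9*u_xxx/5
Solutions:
 u(x) = C1 + Integral(C2*airyai(15^(1/3)*x/3) + C3*airybi(15^(1/3)*x/3), x)


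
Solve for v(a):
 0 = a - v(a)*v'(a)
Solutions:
 v(a) = -sqrt(C1 + a^2)
 v(a) = sqrt(C1 + a^2)


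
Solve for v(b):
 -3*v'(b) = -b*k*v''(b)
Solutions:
 v(b) = C1 + b^(((re(k) + 3)*re(k) + im(k)^2)/(re(k)^2 + im(k)^2))*(C2*sin(3*log(b)*Abs(im(k))/(re(k)^2 + im(k)^2)) + C3*cos(3*log(b)*im(k)/(re(k)^2 + im(k)^2)))


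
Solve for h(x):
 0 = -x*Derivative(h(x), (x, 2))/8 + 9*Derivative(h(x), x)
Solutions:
 h(x) = C1 + C2*x^73


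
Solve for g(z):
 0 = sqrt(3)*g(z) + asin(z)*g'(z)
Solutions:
 g(z) = C1*exp(-sqrt(3)*Integral(1/asin(z), z))


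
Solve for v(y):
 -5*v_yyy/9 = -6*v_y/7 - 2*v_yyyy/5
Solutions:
 v(y) = C1 + C2*exp(y*(875*5^(2/3)*7^(1/3)/(486*sqrt(192446) + 214321)^(1/3) + 350 + 5^(1/3)*7^(2/3)*(486*sqrt(192446) + 214321)^(1/3))/756)*sin(sqrt(3)*35^(1/3)*y*(-7^(1/3)*(486*sqrt(192446) + 214321)^(1/3) + 875*5^(1/3)/(486*sqrt(192446) + 214321)^(1/3))/756) + C3*exp(y*(875*5^(2/3)*7^(1/3)/(486*sqrt(192446) + 214321)^(1/3) + 350 + 5^(1/3)*7^(2/3)*(486*sqrt(192446) + 214321)^(1/3))/756)*cos(sqrt(3)*35^(1/3)*y*(-7^(1/3)*(486*sqrt(192446) + 214321)^(1/3) + 875*5^(1/3)/(486*sqrt(192446) + 214321)^(1/3))/756) + C4*exp(y*(-5^(1/3)*7^(2/3)*(486*sqrt(192446) + 214321)^(1/3) - 875*5^(2/3)*7^(1/3)/(486*sqrt(192446) + 214321)^(1/3) + 175)/378)


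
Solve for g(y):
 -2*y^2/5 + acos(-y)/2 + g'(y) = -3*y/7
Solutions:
 g(y) = C1 + 2*y^3/15 - 3*y^2/14 - y*acos(-y)/2 - sqrt(1 - y^2)/2


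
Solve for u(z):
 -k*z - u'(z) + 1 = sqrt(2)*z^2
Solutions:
 u(z) = C1 - k*z^2/2 - sqrt(2)*z^3/3 + z


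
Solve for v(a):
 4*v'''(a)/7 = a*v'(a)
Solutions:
 v(a) = C1 + Integral(C2*airyai(14^(1/3)*a/2) + C3*airybi(14^(1/3)*a/2), a)


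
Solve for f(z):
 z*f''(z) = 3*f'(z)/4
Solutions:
 f(z) = C1 + C2*z^(7/4)


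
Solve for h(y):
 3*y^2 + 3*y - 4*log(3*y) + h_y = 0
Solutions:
 h(y) = C1 - y^3 - 3*y^2/2 + 4*y*log(y) - 4*y + y*log(81)


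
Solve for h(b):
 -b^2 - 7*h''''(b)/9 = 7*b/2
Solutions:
 h(b) = C1 + C2*b + C3*b^2 + C4*b^3 - b^6/280 - 3*b^5/80


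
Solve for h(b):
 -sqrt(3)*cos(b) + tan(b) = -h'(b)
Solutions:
 h(b) = C1 + log(cos(b)) + sqrt(3)*sin(b)


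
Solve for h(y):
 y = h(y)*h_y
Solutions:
 h(y) = -sqrt(C1 + y^2)
 h(y) = sqrt(C1 + y^2)


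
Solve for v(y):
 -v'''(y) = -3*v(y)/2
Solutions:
 v(y) = C3*exp(2^(2/3)*3^(1/3)*y/2) + (C1*sin(2^(2/3)*3^(5/6)*y/4) + C2*cos(2^(2/3)*3^(5/6)*y/4))*exp(-2^(2/3)*3^(1/3)*y/4)


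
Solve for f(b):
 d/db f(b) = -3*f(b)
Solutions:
 f(b) = C1*exp(-3*b)


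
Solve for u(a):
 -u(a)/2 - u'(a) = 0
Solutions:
 u(a) = C1*exp(-a/2)


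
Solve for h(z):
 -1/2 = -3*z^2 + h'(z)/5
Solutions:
 h(z) = C1 + 5*z^3 - 5*z/2


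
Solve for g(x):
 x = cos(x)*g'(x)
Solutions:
 g(x) = C1 + Integral(x/cos(x), x)


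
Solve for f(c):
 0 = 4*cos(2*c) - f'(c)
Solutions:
 f(c) = C1 + 2*sin(2*c)


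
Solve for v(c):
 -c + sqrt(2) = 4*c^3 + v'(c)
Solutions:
 v(c) = C1 - c^4 - c^2/2 + sqrt(2)*c


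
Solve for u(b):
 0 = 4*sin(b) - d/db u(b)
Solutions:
 u(b) = C1 - 4*cos(b)


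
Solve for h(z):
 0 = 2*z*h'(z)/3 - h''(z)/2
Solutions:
 h(z) = C1 + C2*erfi(sqrt(6)*z/3)


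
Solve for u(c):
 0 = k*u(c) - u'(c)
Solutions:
 u(c) = C1*exp(c*k)


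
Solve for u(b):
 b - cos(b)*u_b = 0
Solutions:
 u(b) = C1 + Integral(b/cos(b), b)


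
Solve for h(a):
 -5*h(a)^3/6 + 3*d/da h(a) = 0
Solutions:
 h(a) = -3*sqrt(-1/(C1 + 5*a))
 h(a) = 3*sqrt(-1/(C1 + 5*a))


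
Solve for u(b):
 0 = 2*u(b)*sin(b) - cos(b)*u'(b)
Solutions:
 u(b) = C1/cos(b)^2


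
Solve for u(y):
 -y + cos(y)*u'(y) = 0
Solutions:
 u(y) = C1 + Integral(y/cos(y), y)


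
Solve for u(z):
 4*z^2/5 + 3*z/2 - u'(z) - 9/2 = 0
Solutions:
 u(z) = C1 + 4*z^3/15 + 3*z^2/4 - 9*z/2


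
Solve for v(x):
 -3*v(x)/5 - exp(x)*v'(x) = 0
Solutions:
 v(x) = C1*exp(3*exp(-x)/5)


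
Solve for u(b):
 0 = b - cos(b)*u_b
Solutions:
 u(b) = C1 + Integral(b/cos(b), b)


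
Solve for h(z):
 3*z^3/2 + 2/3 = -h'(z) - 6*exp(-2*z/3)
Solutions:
 h(z) = C1 - 3*z^4/8 - 2*z/3 + 9*exp(-2*z/3)


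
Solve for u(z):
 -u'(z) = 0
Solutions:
 u(z) = C1


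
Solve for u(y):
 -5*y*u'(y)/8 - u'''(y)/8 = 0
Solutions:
 u(y) = C1 + Integral(C2*airyai(-5^(1/3)*y) + C3*airybi(-5^(1/3)*y), y)


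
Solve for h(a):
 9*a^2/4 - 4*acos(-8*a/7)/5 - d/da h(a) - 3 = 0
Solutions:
 h(a) = C1 + 3*a^3/4 - 4*a*acos(-8*a/7)/5 - 3*a - sqrt(49 - 64*a^2)/10


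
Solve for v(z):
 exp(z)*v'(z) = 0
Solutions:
 v(z) = C1


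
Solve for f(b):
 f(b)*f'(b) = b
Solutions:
 f(b) = -sqrt(C1 + b^2)
 f(b) = sqrt(C1 + b^2)


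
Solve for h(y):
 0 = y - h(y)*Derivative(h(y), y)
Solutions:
 h(y) = -sqrt(C1 + y^2)
 h(y) = sqrt(C1 + y^2)


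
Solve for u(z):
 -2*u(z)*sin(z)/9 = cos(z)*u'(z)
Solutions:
 u(z) = C1*cos(z)^(2/9)


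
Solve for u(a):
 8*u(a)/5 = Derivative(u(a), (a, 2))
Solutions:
 u(a) = C1*exp(-2*sqrt(10)*a/5) + C2*exp(2*sqrt(10)*a/5)


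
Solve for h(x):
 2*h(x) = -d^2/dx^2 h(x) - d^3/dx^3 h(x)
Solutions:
 h(x) = C1*exp(x*(-2 + (3*sqrt(87) + 28)^(-1/3) + (3*sqrt(87) + 28)^(1/3))/6)*sin(sqrt(3)*x*(-(3*sqrt(87) + 28)^(1/3) + (3*sqrt(87) + 28)^(-1/3))/6) + C2*exp(x*(-2 + (3*sqrt(87) + 28)^(-1/3) + (3*sqrt(87) + 28)^(1/3))/6)*cos(sqrt(3)*x*(-(3*sqrt(87) + 28)^(1/3) + (3*sqrt(87) + 28)^(-1/3))/6) + C3*exp(-x*((3*sqrt(87) + 28)^(-1/3) + 1 + (3*sqrt(87) + 28)^(1/3))/3)


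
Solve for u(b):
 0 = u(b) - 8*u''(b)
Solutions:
 u(b) = C1*exp(-sqrt(2)*b/4) + C2*exp(sqrt(2)*b/4)


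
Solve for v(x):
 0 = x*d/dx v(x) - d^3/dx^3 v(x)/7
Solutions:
 v(x) = C1 + Integral(C2*airyai(7^(1/3)*x) + C3*airybi(7^(1/3)*x), x)


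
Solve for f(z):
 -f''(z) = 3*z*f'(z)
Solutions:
 f(z) = C1 + C2*erf(sqrt(6)*z/2)


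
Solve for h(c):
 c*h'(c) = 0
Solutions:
 h(c) = C1


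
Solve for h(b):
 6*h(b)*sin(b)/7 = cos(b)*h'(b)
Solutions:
 h(b) = C1/cos(b)^(6/7)


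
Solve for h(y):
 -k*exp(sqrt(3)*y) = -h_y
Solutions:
 h(y) = C1 + sqrt(3)*k*exp(sqrt(3)*y)/3


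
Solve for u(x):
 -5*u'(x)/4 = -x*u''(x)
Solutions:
 u(x) = C1 + C2*x^(9/4)


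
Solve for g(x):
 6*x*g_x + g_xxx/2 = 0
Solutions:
 g(x) = C1 + Integral(C2*airyai(-12^(1/3)*x) + C3*airybi(-12^(1/3)*x), x)


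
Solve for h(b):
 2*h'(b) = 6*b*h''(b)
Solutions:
 h(b) = C1 + C2*b^(4/3)


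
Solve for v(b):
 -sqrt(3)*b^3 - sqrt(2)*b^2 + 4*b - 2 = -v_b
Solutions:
 v(b) = C1 + sqrt(3)*b^4/4 + sqrt(2)*b^3/3 - 2*b^2 + 2*b


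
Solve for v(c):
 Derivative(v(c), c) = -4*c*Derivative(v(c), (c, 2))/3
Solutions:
 v(c) = C1 + C2*c^(1/4)


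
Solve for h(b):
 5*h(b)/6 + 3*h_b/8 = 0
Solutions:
 h(b) = C1*exp(-20*b/9)


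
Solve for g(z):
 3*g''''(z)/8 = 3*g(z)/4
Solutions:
 g(z) = C1*exp(-2^(1/4)*z) + C2*exp(2^(1/4)*z) + C3*sin(2^(1/4)*z) + C4*cos(2^(1/4)*z)


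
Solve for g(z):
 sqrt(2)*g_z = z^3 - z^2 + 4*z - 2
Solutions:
 g(z) = C1 + sqrt(2)*z^4/8 - sqrt(2)*z^3/6 + sqrt(2)*z^2 - sqrt(2)*z


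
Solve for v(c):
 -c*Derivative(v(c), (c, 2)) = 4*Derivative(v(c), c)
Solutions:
 v(c) = C1 + C2/c^3


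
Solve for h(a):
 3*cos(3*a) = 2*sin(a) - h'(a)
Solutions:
 h(a) = C1 - sin(3*a) - 2*cos(a)


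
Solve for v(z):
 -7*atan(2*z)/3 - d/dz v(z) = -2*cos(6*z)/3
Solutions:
 v(z) = C1 - 7*z*atan(2*z)/3 + 7*log(4*z^2 + 1)/12 + sin(6*z)/9


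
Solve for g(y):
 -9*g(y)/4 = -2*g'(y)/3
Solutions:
 g(y) = C1*exp(27*y/8)


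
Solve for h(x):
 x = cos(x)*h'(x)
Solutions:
 h(x) = C1 + Integral(x/cos(x), x)


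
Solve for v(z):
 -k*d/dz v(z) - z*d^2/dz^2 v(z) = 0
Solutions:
 v(z) = C1 + z^(1 - re(k))*(C2*sin(log(z)*Abs(im(k))) + C3*cos(log(z)*im(k)))


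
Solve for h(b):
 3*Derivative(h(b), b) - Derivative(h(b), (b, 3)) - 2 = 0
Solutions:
 h(b) = C1 + C2*exp(-sqrt(3)*b) + C3*exp(sqrt(3)*b) + 2*b/3


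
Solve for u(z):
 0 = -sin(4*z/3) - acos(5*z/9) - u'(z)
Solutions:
 u(z) = C1 - z*acos(5*z/9) + sqrt(81 - 25*z^2)/5 + 3*cos(4*z/3)/4


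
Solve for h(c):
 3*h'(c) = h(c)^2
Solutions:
 h(c) = -3/(C1 + c)


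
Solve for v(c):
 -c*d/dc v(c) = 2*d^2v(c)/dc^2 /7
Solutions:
 v(c) = C1 + C2*erf(sqrt(7)*c/2)


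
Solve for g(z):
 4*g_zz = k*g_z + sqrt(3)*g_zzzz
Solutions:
 g(z) = C1 + C2*exp(-z*(2^(2/3)*3^(1/6)*(9*k + sqrt(81*k^2 - 256*sqrt(3)))^(1/3) + 8*6^(1/3)/(9*k + sqrt(81*k^2 - 256*sqrt(3)))^(1/3))/6) + C3*exp(z*(2^(2/3)*3^(1/6)*(9*k + sqrt(81*k^2 - 256*sqrt(3)))^(1/3) - 6^(2/3)*I*(9*k + sqrt(81*k^2 - 256*sqrt(3)))^(1/3) - 64*sqrt(3)/((9*k + sqrt(81*k^2 - 256*sqrt(3)))^(1/3)*(-2^(2/3)*3^(1/6) + 6^(2/3)*I)))/12) + C4*exp(z*(2^(2/3)*3^(1/6)*(9*k + sqrt(81*k^2 - 256*sqrt(3)))^(1/3) + 6^(2/3)*I*(9*k + sqrt(81*k^2 - 256*sqrt(3)))^(1/3) + 64*sqrt(3)/((9*k + sqrt(81*k^2 - 256*sqrt(3)))^(1/3)*(2^(2/3)*3^(1/6) + 6^(2/3)*I)))/12)


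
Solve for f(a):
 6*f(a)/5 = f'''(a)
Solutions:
 f(a) = C3*exp(5^(2/3)*6^(1/3)*a/5) + (C1*sin(2^(1/3)*3^(5/6)*5^(2/3)*a/10) + C2*cos(2^(1/3)*3^(5/6)*5^(2/3)*a/10))*exp(-5^(2/3)*6^(1/3)*a/10)


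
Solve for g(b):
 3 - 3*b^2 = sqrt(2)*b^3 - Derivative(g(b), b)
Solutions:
 g(b) = C1 + sqrt(2)*b^4/4 + b^3 - 3*b


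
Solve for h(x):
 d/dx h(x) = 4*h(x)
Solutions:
 h(x) = C1*exp(4*x)


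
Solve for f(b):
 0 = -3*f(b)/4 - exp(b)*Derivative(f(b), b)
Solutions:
 f(b) = C1*exp(3*exp(-b)/4)


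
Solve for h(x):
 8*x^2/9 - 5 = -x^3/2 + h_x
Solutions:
 h(x) = C1 + x^4/8 + 8*x^3/27 - 5*x


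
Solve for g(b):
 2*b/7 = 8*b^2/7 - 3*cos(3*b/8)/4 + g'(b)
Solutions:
 g(b) = C1 - 8*b^3/21 + b^2/7 + 2*sin(3*b/8)


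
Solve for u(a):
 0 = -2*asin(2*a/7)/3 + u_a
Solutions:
 u(a) = C1 + 2*a*asin(2*a/7)/3 + sqrt(49 - 4*a^2)/3


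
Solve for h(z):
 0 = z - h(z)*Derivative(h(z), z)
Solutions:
 h(z) = -sqrt(C1 + z^2)
 h(z) = sqrt(C1 + z^2)


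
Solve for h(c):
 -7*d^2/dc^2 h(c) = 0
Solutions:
 h(c) = C1 + C2*c


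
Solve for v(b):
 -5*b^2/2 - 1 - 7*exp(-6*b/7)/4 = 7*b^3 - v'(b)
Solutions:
 v(b) = C1 + 7*b^4/4 + 5*b^3/6 + b - 49*exp(-6*b/7)/24


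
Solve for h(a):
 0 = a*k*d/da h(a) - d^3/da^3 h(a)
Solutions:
 h(a) = C1 + Integral(C2*airyai(a*k^(1/3)) + C3*airybi(a*k^(1/3)), a)


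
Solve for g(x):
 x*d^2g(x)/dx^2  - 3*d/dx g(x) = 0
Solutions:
 g(x) = C1 + C2*x^4


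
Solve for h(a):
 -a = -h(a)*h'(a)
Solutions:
 h(a) = -sqrt(C1 + a^2)
 h(a) = sqrt(C1 + a^2)


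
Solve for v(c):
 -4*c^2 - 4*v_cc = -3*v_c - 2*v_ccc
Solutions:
 v(c) = C1 + 4*c^3/9 + 16*c^2/9 + 80*c/27 + (C2*sin(sqrt(2)*c/2) + C3*cos(sqrt(2)*c/2))*exp(c)


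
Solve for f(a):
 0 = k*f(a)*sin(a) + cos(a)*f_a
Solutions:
 f(a) = C1*exp(k*log(cos(a)))


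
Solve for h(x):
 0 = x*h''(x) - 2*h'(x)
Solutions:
 h(x) = C1 + C2*x^3


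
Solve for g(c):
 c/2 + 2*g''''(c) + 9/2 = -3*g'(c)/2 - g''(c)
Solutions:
 g(c) = C1 + C2*exp(-3^(1/3)*c*(-(27 + sqrt(753))^(1/3) + 2*3^(1/3)/(27 + sqrt(753))^(1/3))/12)*sin(3^(1/6)*c*(6/(27 + sqrt(753))^(1/3) + 3^(2/3)*(27 + sqrt(753))^(1/3))/12) + C3*exp(-3^(1/3)*c*(-(27 + sqrt(753))^(1/3) + 2*3^(1/3)/(27 + sqrt(753))^(1/3))/12)*cos(3^(1/6)*c*(6/(27 + sqrt(753))^(1/3) + 3^(2/3)*(27 + sqrt(753))^(1/3))/12) + C4*exp(3^(1/3)*c*(-(27 + sqrt(753))^(1/3) + 2*3^(1/3)/(27 + sqrt(753))^(1/3))/6) - c^2/6 - 25*c/9


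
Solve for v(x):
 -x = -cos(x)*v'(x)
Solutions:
 v(x) = C1 + Integral(x/cos(x), x)


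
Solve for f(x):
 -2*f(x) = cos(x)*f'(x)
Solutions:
 f(x) = C1*(sin(x) - 1)/(sin(x) + 1)


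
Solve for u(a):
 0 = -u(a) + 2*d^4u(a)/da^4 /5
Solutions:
 u(a) = C1*exp(-2^(3/4)*5^(1/4)*a/2) + C2*exp(2^(3/4)*5^(1/4)*a/2) + C3*sin(2^(3/4)*5^(1/4)*a/2) + C4*cos(2^(3/4)*5^(1/4)*a/2)


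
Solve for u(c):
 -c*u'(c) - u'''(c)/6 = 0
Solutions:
 u(c) = C1 + Integral(C2*airyai(-6^(1/3)*c) + C3*airybi(-6^(1/3)*c), c)


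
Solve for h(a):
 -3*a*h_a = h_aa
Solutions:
 h(a) = C1 + C2*erf(sqrt(6)*a/2)


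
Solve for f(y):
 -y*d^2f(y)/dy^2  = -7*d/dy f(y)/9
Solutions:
 f(y) = C1 + C2*y^(16/9)


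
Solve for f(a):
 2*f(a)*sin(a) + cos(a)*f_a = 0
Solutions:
 f(a) = C1*cos(a)^2


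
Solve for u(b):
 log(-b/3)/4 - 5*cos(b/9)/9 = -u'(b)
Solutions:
 u(b) = C1 - b*log(-b)/4 + b/4 + b*log(3)/4 + 5*sin(b/9)


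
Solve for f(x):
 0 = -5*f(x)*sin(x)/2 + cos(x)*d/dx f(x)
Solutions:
 f(x) = C1/cos(x)^(5/2)


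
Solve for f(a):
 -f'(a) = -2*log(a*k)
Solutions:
 f(a) = C1 + 2*a*log(a*k) - 2*a


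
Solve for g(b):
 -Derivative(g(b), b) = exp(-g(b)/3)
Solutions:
 g(b) = 3*log(C1 - b/3)


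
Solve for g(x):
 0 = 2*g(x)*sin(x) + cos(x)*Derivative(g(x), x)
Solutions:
 g(x) = C1*cos(x)^2


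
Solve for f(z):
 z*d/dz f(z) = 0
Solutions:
 f(z) = C1


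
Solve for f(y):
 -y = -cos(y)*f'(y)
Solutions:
 f(y) = C1 + Integral(y/cos(y), y)


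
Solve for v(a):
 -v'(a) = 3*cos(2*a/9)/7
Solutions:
 v(a) = C1 - 27*sin(2*a/9)/14


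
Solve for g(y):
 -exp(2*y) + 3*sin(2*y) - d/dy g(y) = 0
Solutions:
 g(y) = C1 - exp(2*y)/2 - 3*cos(2*y)/2


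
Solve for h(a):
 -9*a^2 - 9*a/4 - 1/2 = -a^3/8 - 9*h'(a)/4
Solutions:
 h(a) = C1 - a^4/72 + 4*a^3/3 + a^2/2 + 2*a/9


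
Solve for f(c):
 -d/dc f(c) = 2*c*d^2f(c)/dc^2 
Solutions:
 f(c) = C1 + C2*sqrt(c)


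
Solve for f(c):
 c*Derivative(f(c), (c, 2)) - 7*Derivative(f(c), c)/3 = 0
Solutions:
 f(c) = C1 + C2*c^(10/3)


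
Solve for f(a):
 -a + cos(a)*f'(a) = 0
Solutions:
 f(a) = C1 + Integral(a/cos(a), a)


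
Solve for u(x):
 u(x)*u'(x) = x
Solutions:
 u(x) = -sqrt(C1 + x^2)
 u(x) = sqrt(C1 + x^2)


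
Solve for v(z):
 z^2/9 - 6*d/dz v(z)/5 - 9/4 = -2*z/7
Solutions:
 v(z) = C1 + 5*z^3/162 + 5*z^2/42 - 15*z/8


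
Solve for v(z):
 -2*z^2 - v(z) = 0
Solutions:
 v(z) = -2*z^2


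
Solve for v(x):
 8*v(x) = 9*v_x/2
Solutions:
 v(x) = C1*exp(16*x/9)


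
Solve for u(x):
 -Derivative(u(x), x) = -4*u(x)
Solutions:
 u(x) = C1*exp(4*x)


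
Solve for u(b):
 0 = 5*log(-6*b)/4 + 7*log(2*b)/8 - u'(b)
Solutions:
 u(b) = C1 + 17*b*log(b)/8 + b*(-17 + 7*log(2) + 10*log(6) + 10*I*pi)/8


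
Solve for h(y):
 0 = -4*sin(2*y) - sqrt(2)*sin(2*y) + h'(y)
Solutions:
 h(y) = C1 - 2*cos(2*y) - sqrt(2)*cos(2*y)/2


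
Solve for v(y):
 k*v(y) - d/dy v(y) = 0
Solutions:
 v(y) = C1*exp(k*y)


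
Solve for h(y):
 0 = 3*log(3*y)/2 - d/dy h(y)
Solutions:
 h(y) = C1 + 3*y*log(y)/2 - 3*y/2 + 3*y*log(3)/2


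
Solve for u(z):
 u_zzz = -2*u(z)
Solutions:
 u(z) = C3*exp(-2^(1/3)*z) + (C1*sin(2^(1/3)*sqrt(3)*z/2) + C2*cos(2^(1/3)*sqrt(3)*z/2))*exp(2^(1/3)*z/2)


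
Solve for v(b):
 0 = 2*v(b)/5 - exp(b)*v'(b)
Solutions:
 v(b) = C1*exp(-2*exp(-b)/5)


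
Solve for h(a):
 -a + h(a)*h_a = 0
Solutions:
 h(a) = -sqrt(C1 + a^2)
 h(a) = sqrt(C1 + a^2)


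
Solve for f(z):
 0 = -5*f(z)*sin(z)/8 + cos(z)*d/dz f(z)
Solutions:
 f(z) = C1/cos(z)^(5/8)


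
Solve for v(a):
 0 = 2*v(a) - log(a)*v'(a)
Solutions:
 v(a) = C1*exp(2*li(a))


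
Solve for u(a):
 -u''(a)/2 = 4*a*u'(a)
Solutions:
 u(a) = C1 + C2*erf(2*a)


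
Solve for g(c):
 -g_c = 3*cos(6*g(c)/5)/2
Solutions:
 3*c/2 - 5*log(sin(6*g(c)/5) - 1)/12 + 5*log(sin(6*g(c)/5) + 1)/12 = C1


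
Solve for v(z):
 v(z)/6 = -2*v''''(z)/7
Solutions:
 v(z) = (C1*sin(3^(3/4)*7^(1/4)*z/6) + C2*cos(3^(3/4)*7^(1/4)*z/6))*exp(-3^(3/4)*7^(1/4)*z/6) + (C3*sin(3^(3/4)*7^(1/4)*z/6) + C4*cos(3^(3/4)*7^(1/4)*z/6))*exp(3^(3/4)*7^(1/4)*z/6)


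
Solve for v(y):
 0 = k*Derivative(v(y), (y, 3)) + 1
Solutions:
 v(y) = C1 + C2*y + C3*y^2 - y^3/(6*k)


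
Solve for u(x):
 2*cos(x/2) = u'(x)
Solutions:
 u(x) = C1 + 4*sin(x/2)


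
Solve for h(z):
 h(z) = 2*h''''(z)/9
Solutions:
 h(z) = C1*exp(-2^(3/4)*sqrt(3)*z/2) + C2*exp(2^(3/4)*sqrt(3)*z/2) + C3*sin(2^(3/4)*sqrt(3)*z/2) + C4*cos(2^(3/4)*sqrt(3)*z/2)


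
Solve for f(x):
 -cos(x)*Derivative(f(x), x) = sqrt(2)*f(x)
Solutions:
 f(x) = C1*(sin(x) - 1)^(sqrt(2)/2)/(sin(x) + 1)^(sqrt(2)/2)


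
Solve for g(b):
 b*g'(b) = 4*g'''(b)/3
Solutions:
 g(b) = C1 + Integral(C2*airyai(6^(1/3)*b/2) + C3*airybi(6^(1/3)*b/2), b)


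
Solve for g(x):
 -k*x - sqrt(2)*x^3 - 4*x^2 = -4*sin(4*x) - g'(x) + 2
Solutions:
 g(x) = C1 + k*x^2/2 + sqrt(2)*x^4/4 + 4*x^3/3 + 2*x + cos(4*x)


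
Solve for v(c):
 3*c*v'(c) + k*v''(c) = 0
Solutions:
 v(c) = C1 + C2*sqrt(k)*erf(sqrt(6)*c*sqrt(1/k)/2)


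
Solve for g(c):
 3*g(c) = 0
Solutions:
 g(c) = 0


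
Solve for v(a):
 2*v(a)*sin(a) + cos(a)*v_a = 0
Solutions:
 v(a) = C1*cos(a)^2


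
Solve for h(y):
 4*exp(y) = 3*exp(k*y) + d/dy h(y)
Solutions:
 h(y) = C1 + 4*exp(y) - 3*exp(k*y)/k


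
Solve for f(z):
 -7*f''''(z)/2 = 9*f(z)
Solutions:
 f(z) = (C1*sin(14^(3/4)*sqrt(3)*z/14) + C2*cos(14^(3/4)*sqrt(3)*z/14))*exp(-14^(3/4)*sqrt(3)*z/14) + (C3*sin(14^(3/4)*sqrt(3)*z/14) + C4*cos(14^(3/4)*sqrt(3)*z/14))*exp(14^(3/4)*sqrt(3)*z/14)


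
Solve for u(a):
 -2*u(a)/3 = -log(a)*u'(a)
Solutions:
 u(a) = C1*exp(2*li(a)/3)


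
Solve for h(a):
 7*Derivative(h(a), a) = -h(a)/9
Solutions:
 h(a) = C1*exp(-a/63)


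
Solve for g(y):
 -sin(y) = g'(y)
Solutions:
 g(y) = C1 + cos(y)


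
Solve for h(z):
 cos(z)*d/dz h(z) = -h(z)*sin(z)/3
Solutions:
 h(z) = C1*cos(z)^(1/3)


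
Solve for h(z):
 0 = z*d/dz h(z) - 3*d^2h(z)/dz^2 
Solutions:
 h(z) = C1 + C2*erfi(sqrt(6)*z/6)


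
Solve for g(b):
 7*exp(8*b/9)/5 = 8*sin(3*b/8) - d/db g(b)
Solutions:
 g(b) = C1 - 63*exp(8*b/9)/40 - 64*cos(3*b/8)/3


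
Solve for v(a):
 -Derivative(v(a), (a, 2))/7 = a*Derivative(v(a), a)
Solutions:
 v(a) = C1 + C2*erf(sqrt(14)*a/2)


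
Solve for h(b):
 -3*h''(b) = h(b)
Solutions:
 h(b) = C1*sin(sqrt(3)*b/3) + C2*cos(sqrt(3)*b/3)


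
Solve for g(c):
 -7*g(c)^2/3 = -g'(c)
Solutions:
 g(c) = -3/(C1 + 7*c)


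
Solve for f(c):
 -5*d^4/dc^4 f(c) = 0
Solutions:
 f(c) = C1 + C2*c + C3*c^2 + C4*c^3


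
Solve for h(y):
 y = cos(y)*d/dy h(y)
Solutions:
 h(y) = C1 + Integral(y/cos(y), y)


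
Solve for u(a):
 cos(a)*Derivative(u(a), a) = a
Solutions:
 u(a) = C1 + Integral(a/cos(a), a)


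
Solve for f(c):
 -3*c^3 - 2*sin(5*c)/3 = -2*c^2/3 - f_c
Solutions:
 f(c) = C1 + 3*c^4/4 - 2*c^3/9 - 2*cos(5*c)/15


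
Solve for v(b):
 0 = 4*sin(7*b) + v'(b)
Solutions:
 v(b) = C1 + 4*cos(7*b)/7


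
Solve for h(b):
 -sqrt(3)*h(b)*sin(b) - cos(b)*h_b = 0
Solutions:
 h(b) = C1*cos(b)^(sqrt(3))


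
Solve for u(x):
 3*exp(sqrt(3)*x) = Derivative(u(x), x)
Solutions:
 u(x) = C1 + sqrt(3)*exp(sqrt(3)*x)


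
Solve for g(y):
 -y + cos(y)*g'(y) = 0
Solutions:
 g(y) = C1 + Integral(y/cos(y), y)


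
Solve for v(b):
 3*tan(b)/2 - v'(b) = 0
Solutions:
 v(b) = C1 - 3*log(cos(b))/2


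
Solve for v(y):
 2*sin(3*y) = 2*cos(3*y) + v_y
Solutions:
 v(y) = C1 - 2*sqrt(2)*sin(3*y + pi/4)/3


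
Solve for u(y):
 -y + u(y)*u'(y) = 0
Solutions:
 u(y) = -sqrt(C1 + y^2)
 u(y) = sqrt(C1 + y^2)


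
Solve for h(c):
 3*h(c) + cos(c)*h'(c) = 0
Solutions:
 h(c) = C1*(sin(c) - 1)^(3/2)/(sin(c) + 1)^(3/2)


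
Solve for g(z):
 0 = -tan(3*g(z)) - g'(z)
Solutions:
 g(z) = -asin(C1*exp(-3*z))/3 + pi/3
 g(z) = asin(C1*exp(-3*z))/3


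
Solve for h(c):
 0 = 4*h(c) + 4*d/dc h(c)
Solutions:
 h(c) = C1*exp(-c)


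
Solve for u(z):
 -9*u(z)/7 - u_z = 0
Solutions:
 u(z) = C1*exp(-9*z/7)


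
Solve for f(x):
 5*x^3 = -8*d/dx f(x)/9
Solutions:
 f(x) = C1 - 45*x^4/32


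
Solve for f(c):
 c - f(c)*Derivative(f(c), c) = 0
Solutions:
 f(c) = -sqrt(C1 + c^2)
 f(c) = sqrt(C1 + c^2)


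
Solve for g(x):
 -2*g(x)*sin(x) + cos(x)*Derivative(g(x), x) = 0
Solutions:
 g(x) = C1/cos(x)^2


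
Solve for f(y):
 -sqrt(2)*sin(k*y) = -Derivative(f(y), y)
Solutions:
 f(y) = C1 - sqrt(2)*cos(k*y)/k


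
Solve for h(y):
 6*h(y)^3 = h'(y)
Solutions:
 h(y) = -sqrt(2)*sqrt(-1/(C1 + 6*y))/2
 h(y) = sqrt(2)*sqrt(-1/(C1 + 6*y))/2


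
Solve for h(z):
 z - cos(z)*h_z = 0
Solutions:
 h(z) = C1 + Integral(z/cos(z), z)


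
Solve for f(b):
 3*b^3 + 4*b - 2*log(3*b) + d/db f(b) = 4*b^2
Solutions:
 f(b) = C1 - 3*b^4/4 + 4*b^3/3 - 2*b^2 + 2*b*log(b) - 2*b + 2*b*log(3)


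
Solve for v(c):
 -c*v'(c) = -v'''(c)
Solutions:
 v(c) = C1 + Integral(C2*airyai(c) + C3*airybi(c), c)


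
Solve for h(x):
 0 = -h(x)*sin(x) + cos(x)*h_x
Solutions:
 h(x) = C1/cos(x)


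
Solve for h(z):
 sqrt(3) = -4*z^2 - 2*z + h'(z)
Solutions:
 h(z) = C1 + 4*z^3/3 + z^2 + sqrt(3)*z


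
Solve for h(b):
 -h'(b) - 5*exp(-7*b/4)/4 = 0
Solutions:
 h(b) = C1 + 5*exp(-7*b/4)/7


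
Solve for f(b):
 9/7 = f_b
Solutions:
 f(b) = C1 + 9*b/7


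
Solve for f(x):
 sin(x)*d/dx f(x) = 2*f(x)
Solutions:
 f(x) = C1*(cos(x) - 1)/(cos(x) + 1)


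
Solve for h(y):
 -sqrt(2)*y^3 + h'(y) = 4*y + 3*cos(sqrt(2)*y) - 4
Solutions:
 h(y) = C1 + sqrt(2)*y^4/4 + 2*y^2 - 4*y + 3*sqrt(2)*sin(sqrt(2)*y)/2


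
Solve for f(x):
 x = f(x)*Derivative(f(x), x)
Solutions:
 f(x) = -sqrt(C1 + x^2)
 f(x) = sqrt(C1 + x^2)


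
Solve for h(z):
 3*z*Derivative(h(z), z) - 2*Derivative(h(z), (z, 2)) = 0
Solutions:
 h(z) = C1 + C2*erfi(sqrt(3)*z/2)


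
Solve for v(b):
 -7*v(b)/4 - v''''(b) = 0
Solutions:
 v(b) = (C1*sin(7^(1/4)*b/2) + C2*cos(7^(1/4)*b/2))*exp(-7^(1/4)*b/2) + (C3*sin(7^(1/4)*b/2) + C4*cos(7^(1/4)*b/2))*exp(7^(1/4)*b/2)


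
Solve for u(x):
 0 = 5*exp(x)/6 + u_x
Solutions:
 u(x) = C1 - 5*exp(x)/6


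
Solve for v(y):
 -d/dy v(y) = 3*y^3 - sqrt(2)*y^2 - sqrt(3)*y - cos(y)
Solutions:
 v(y) = C1 - 3*y^4/4 + sqrt(2)*y^3/3 + sqrt(3)*y^2/2 + sin(y)


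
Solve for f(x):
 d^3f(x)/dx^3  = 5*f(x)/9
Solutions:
 f(x) = C3*exp(15^(1/3)*x/3) + (C1*sin(3^(5/6)*5^(1/3)*x/6) + C2*cos(3^(5/6)*5^(1/3)*x/6))*exp(-15^(1/3)*x/6)


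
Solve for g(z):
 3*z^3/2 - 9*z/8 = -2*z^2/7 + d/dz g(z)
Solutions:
 g(z) = C1 + 3*z^4/8 + 2*z^3/21 - 9*z^2/16


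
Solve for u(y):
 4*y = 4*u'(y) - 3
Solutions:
 u(y) = C1 + y^2/2 + 3*y/4


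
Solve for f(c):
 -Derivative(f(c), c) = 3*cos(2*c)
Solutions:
 f(c) = C1 - 3*sin(2*c)/2


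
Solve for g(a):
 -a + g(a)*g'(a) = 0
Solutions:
 g(a) = -sqrt(C1 + a^2)
 g(a) = sqrt(C1 + a^2)


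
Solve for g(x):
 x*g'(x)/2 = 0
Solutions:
 g(x) = C1


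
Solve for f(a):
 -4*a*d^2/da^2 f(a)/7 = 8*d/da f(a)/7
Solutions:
 f(a) = C1 + C2/a


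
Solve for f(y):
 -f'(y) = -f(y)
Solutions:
 f(y) = C1*exp(y)


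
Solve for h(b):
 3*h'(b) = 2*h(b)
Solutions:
 h(b) = C1*exp(2*b/3)


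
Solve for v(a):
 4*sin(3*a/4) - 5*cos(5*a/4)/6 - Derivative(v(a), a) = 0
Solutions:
 v(a) = C1 - 2*sin(5*a/4)/3 - 16*cos(3*a/4)/3


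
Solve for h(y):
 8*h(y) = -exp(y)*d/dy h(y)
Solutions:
 h(y) = C1*exp(8*exp(-y))


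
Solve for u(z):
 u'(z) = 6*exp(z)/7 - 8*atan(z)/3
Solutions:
 u(z) = C1 - 8*z*atan(z)/3 + 6*exp(z)/7 + 4*log(z^2 + 1)/3


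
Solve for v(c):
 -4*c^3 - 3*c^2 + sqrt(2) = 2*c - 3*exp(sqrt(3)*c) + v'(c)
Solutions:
 v(c) = C1 - c^4 - c^3 - c^2 + sqrt(2)*c + sqrt(3)*exp(sqrt(3)*c)


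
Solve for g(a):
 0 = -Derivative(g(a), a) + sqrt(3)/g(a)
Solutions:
 g(a) = -sqrt(C1 + 2*sqrt(3)*a)
 g(a) = sqrt(C1 + 2*sqrt(3)*a)


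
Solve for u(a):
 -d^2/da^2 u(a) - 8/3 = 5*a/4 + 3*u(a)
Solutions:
 u(a) = C1*sin(sqrt(3)*a) + C2*cos(sqrt(3)*a) - 5*a/12 - 8/9


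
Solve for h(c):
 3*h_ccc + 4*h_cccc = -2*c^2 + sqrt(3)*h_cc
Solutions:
 h(c) = C1 + C2*c + C3*exp(c*(-3 + sqrt(9 + 16*sqrt(3)))/8) + C4*exp(-c*(3 + sqrt(9 + 16*sqrt(3)))/8) + sqrt(3)*c^4/18 + 2*c^3/3 + c^2*(8/3 + 2*sqrt(3))


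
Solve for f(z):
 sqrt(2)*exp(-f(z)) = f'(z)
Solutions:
 f(z) = log(C1 + sqrt(2)*z)


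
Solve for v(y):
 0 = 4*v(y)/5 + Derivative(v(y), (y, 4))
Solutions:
 v(y) = (C1*sin(5^(3/4)*y/5) + C2*cos(5^(3/4)*y/5))*exp(-5^(3/4)*y/5) + (C3*sin(5^(3/4)*y/5) + C4*cos(5^(3/4)*y/5))*exp(5^(3/4)*y/5)


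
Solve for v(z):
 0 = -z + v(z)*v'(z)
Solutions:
 v(z) = -sqrt(C1 + z^2)
 v(z) = sqrt(C1 + z^2)


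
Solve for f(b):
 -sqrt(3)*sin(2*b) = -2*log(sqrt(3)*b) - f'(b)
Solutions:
 f(b) = C1 - 2*b*log(b) - b*log(3) + 2*b - sqrt(3)*cos(2*b)/2


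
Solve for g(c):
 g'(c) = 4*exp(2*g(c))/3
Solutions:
 g(c) = log(-1/(C1 + 4*c))/2 - log(2) + log(6)/2
 g(c) = log(-sqrt(-1/(C1 + 4*c))) - log(2) + log(6)/2


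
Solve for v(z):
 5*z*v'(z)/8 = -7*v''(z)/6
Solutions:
 v(z) = C1 + C2*erf(sqrt(210)*z/28)


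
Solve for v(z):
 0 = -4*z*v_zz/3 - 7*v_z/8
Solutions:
 v(z) = C1 + C2*z^(11/32)


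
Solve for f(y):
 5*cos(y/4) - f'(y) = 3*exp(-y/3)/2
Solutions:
 f(y) = C1 + 20*sin(y/4) + 9*exp(-y/3)/2


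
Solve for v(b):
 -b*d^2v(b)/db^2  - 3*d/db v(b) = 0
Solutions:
 v(b) = C1 + C2/b^2


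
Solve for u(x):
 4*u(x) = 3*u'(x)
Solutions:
 u(x) = C1*exp(4*x/3)


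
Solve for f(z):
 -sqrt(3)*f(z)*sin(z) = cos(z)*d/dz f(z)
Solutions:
 f(z) = C1*cos(z)^(sqrt(3))


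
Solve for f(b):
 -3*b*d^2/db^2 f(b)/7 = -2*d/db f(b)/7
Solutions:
 f(b) = C1 + C2*b^(5/3)


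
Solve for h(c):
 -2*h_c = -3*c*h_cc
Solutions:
 h(c) = C1 + C2*c^(5/3)


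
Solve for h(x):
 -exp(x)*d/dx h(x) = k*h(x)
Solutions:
 h(x) = C1*exp(k*exp(-x))


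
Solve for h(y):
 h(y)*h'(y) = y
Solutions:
 h(y) = -sqrt(C1 + y^2)
 h(y) = sqrt(C1 + y^2)


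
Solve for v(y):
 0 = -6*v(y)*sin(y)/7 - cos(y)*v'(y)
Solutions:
 v(y) = C1*cos(y)^(6/7)


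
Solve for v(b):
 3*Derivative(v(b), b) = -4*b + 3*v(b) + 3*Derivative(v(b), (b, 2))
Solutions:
 v(b) = 4*b/3 + (C1*sin(sqrt(3)*b/2) + C2*cos(sqrt(3)*b/2))*exp(b/2) + 4/3


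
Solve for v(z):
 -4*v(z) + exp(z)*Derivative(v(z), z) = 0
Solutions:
 v(z) = C1*exp(-4*exp(-z))


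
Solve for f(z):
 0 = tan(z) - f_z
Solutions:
 f(z) = C1 - log(cos(z))


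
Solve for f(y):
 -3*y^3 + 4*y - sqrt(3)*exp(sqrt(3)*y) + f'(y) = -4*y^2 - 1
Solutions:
 f(y) = C1 + 3*y^4/4 - 4*y^3/3 - 2*y^2 - y + exp(sqrt(3)*y)


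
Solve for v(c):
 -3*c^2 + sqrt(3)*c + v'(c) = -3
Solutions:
 v(c) = C1 + c^3 - sqrt(3)*c^2/2 - 3*c


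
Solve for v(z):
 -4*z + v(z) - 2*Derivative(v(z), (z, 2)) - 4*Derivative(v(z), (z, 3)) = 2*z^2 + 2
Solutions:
 v(z) = C3*exp(z/2) + 2*z^2 + 4*z + (C1*sin(z/2) + C2*cos(z/2))*exp(-z/2) + 10


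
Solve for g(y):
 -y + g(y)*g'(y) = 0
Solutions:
 g(y) = -sqrt(C1 + y^2)
 g(y) = sqrt(C1 + y^2)


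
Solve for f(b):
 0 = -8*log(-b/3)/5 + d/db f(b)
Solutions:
 f(b) = C1 + 8*b*log(-b)/5 + 8*b*(-log(3) - 1)/5


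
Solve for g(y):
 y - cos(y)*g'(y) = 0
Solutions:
 g(y) = C1 + Integral(y/cos(y), y)


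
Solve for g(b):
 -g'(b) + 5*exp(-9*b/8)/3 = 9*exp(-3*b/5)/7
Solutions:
 g(b) = C1 + 15*exp(-3*b/5)/7 - 40*exp(-9*b/8)/27


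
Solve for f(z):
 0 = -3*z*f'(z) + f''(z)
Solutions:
 f(z) = C1 + C2*erfi(sqrt(6)*z/2)


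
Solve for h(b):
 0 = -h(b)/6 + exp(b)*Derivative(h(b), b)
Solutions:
 h(b) = C1*exp(-exp(-b)/6)


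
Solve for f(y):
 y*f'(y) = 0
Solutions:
 f(y) = C1


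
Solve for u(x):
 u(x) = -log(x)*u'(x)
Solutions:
 u(x) = C1*exp(-li(x))


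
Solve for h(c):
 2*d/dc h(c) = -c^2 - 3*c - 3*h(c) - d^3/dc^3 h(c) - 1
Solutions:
 h(c) = C3*exp(-c) - c^2/3 - 5*c/9 + (C1*sin(sqrt(11)*c/2) + C2*cos(sqrt(11)*c/2))*exp(c/2) + 1/27


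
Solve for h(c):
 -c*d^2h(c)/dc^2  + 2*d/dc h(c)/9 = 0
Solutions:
 h(c) = C1 + C2*c^(11/9)


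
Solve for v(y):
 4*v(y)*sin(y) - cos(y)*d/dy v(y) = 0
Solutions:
 v(y) = C1/cos(y)^4


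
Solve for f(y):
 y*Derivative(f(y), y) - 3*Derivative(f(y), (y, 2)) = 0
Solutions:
 f(y) = C1 + C2*erfi(sqrt(6)*y/6)


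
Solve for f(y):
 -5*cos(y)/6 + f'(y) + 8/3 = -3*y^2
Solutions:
 f(y) = C1 - y^3 - 8*y/3 + 5*sin(y)/6


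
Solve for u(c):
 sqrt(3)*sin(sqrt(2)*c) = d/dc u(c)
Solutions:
 u(c) = C1 - sqrt(6)*cos(sqrt(2)*c)/2


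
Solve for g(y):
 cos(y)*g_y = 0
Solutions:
 g(y) = C1


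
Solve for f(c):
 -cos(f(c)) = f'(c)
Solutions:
 f(c) = pi - asin((C1 + exp(2*c))/(C1 - exp(2*c)))
 f(c) = asin((C1 + exp(2*c))/(C1 - exp(2*c)))


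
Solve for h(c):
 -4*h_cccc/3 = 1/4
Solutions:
 h(c) = C1 + C2*c + C3*c^2 + C4*c^3 - c^4/128


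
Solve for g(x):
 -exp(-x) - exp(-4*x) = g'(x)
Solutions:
 g(x) = C1 + exp(-x) + exp(-4*x)/4


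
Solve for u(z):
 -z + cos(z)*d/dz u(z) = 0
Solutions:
 u(z) = C1 + Integral(z/cos(z), z)


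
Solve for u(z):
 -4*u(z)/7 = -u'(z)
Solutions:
 u(z) = C1*exp(4*z/7)


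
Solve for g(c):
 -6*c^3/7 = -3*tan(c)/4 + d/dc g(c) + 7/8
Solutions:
 g(c) = C1 - 3*c^4/14 - 7*c/8 - 3*log(cos(c))/4


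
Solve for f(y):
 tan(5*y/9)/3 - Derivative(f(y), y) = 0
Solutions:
 f(y) = C1 - 3*log(cos(5*y/9))/5


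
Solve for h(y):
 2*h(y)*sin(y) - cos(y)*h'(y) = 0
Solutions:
 h(y) = C1/cos(y)^2


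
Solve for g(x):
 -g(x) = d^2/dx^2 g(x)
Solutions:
 g(x) = C1*sin(x) + C2*cos(x)


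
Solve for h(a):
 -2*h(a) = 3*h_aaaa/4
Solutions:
 h(a) = (C1*sin(2^(1/4)*3^(3/4)*a/3) + C2*cos(2^(1/4)*3^(3/4)*a/3))*exp(-2^(1/4)*3^(3/4)*a/3) + (C3*sin(2^(1/4)*3^(3/4)*a/3) + C4*cos(2^(1/4)*3^(3/4)*a/3))*exp(2^(1/4)*3^(3/4)*a/3)


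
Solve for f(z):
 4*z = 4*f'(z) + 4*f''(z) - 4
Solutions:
 f(z) = C1 + C2*exp(-z) + z^2/2


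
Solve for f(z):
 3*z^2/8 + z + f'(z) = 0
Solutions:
 f(z) = C1 - z^3/8 - z^2/2


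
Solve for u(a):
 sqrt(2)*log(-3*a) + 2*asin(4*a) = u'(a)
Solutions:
 u(a) = C1 + sqrt(2)*a*(log(-a) - 1) + 2*a*asin(4*a) + sqrt(2)*a*log(3) + sqrt(1 - 16*a^2)/2


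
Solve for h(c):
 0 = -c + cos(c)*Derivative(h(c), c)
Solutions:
 h(c) = C1 + Integral(c/cos(c), c)


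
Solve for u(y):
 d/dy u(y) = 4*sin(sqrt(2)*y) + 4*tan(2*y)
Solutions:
 u(y) = C1 - 2*log(cos(2*y)) - 2*sqrt(2)*cos(sqrt(2)*y)


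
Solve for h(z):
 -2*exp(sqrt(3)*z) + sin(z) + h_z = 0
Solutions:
 h(z) = C1 + 2*sqrt(3)*exp(sqrt(3)*z)/3 + cos(z)


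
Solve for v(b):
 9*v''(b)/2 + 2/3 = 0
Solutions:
 v(b) = C1 + C2*b - 2*b^2/27


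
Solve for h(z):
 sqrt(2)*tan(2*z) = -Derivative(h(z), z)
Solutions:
 h(z) = C1 + sqrt(2)*log(cos(2*z))/2


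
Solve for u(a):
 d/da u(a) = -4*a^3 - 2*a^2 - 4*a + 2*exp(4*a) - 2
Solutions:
 u(a) = C1 - a^4 - 2*a^3/3 - 2*a^2 - 2*a + exp(4*a)/2


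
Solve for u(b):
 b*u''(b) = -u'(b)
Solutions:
 u(b) = C1 + C2*log(b)


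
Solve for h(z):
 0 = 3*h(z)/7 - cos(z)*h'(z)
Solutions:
 h(z) = C1*(sin(z) + 1)^(3/14)/(sin(z) - 1)^(3/14)


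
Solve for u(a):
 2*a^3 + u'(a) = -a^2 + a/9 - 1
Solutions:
 u(a) = C1 - a^4/2 - a^3/3 + a^2/18 - a


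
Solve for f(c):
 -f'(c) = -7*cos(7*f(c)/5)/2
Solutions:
 -7*c/2 - 5*log(sin(7*f(c)/5) - 1)/14 + 5*log(sin(7*f(c)/5) + 1)/14 = C1


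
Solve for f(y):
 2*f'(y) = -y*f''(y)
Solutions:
 f(y) = C1 + C2/y


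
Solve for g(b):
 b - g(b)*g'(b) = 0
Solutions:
 g(b) = -sqrt(C1 + b^2)
 g(b) = sqrt(C1 + b^2)


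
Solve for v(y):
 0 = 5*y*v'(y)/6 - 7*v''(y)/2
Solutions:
 v(y) = C1 + C2*erfi(sqrt(210)*y/42)


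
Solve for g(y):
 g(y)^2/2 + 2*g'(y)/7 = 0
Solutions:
 g(y) = 4/(C1 + 7*y)


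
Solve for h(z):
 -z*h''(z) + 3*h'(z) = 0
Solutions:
 h(z) = C1 + C2*z^4


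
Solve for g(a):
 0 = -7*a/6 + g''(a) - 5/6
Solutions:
 g(a) = C1 + C2*a + 7*a^3/36 + 5*a^2/12


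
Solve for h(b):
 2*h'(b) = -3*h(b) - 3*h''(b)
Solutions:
 h(b) = (C1*sin(2*sqrt(2)*b/3) + C2*cos(2*sqrt(2)*b/3))*exp(-b/3)


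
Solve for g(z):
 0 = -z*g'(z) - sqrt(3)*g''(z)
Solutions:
 g(z) = C1 + C2*erf(sqrt(2)*3^(3/4)*z/6)


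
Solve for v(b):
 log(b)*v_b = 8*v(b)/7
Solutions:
 v(b) = C1*exp(8*li(b)/7)


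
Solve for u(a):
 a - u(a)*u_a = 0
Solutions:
 u(a) = -sqrt(C1 + a^2)
 u(a) = sqrt(C1 + a^2)


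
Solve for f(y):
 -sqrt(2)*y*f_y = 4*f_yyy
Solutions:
 f(y) = C1 + Integral(C2*airyai(-sqrt(2)*y/2) + C3*airybi(-sqrt(2)*y/2), y)


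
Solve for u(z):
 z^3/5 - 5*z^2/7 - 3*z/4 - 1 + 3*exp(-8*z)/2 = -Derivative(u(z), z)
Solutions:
 u(z) = C1 - z^4/20 + 5*z^3/21 + 3*z^2/8 + z + 3*exp(-8*z)/16


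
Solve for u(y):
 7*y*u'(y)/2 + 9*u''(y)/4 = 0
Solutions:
 u(y) = C1 + C2*erf(sqrt(7)*y/3)


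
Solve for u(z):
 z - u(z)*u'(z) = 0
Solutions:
 u(z) = -sqrt(C1 + z^2)
 u(z) = sqrt(C1 + z^2)


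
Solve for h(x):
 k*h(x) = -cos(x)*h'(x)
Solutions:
 h(x) = C1*exp(k*(log(sin(x) - 1) - log(sin(x) + 1))/2)


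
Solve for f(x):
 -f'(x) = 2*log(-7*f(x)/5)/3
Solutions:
 3*Integral(1/(log(-_y) - log(5) + log(7)), (_y, f(x)))/2 = C1 - x


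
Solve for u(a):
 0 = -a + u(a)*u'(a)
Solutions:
 u(a) = -sqrt(C1 + a^2)
 u(a) = sqrt(C1 + a^2)


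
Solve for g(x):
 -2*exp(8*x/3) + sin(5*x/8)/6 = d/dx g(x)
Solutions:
 g(x) = C1 - 3*exp(8*x/3)/4 - 4*cos(5*x/8)/15


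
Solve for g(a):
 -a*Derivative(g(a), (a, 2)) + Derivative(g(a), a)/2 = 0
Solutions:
 g(a) = C1 + C2*a^(3/2)


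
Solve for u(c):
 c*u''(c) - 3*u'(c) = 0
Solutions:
 u(c) = C1 + C2*c^4


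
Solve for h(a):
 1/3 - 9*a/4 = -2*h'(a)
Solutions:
 h(a) = C1 + 9*a^2/16 - a/6


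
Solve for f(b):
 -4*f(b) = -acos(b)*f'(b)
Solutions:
 f(b) = C1*exp(4*Integral(1/acos(b), b))


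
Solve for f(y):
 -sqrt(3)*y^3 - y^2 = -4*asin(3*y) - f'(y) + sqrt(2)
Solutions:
 f(y) = C1 + sqrt(3)*y^4/4 + y^3/3 - 4*y*asin(3*y) + sqrt(2)*y - 4*sqrt(1 - 9*y^2)/3


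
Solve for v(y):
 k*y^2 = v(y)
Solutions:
 v(y) = k*y^2


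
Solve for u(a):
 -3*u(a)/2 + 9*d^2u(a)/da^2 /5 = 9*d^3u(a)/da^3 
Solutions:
 u(a) = C1*exp(a*(2*2^(2/3)/(15*sqrt(5585) + 1121)^(1/3) + 4 + 2^(1/3)*(15*sqrt(5585) + 1121)^(1/3))/60)*sin(2^(1/3)*sqrt(3)*a*(-(15*sqrt(5585) + 1121)^(1/3) + 2*2^(1/3)/(15*sqrt(5585) + 1121)^(1/3))/60) + C2*exp(a*(2*2^(2/3)/(15*sqrt(5585) + 1121)^(1/3) + 4 + 2^(1/3)*(15*sqrt(5585) + 1121)^(1/3))/60)*cos(2^(1/3)*sqrt(3)*a*(-(15*sqrt(5585) + 1121)^(1/3) + 2*2^(1/3)/(15*sqrt(5585) + 1121)^(1/3))/60) + C3*exp(a*(-2^(1/3)*(15*sqrt(5585) + 1121)^(1/3) - 2*2^(2/3)/(15*sqrt(5585) + 1121)^(1/3) + 2)/30)
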